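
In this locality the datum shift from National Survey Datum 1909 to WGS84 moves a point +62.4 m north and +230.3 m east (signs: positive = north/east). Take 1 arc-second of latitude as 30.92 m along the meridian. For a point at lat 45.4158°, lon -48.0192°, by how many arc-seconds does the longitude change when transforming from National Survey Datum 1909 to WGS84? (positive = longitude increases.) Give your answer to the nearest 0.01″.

At latitude 45.4158°, cos φ = 0.701957.
1″ of longitude at this latitude = 30.92 × cos φ = 21.7045 m, so Δλ = 230.3 / 21.7045 = 10.611″.

Δλ = 10.61″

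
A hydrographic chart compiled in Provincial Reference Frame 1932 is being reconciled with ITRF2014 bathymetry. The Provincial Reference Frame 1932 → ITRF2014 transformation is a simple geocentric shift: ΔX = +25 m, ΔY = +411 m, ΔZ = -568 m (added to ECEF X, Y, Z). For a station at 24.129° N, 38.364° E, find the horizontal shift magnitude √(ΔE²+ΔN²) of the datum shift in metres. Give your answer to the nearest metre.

701 m

At φ = 24.129°, λ = 38.364°: sin φ = 0.408792, cos φ = 0.912627, sin λ = 0.620655, cos λ = 0.784084.
ΔE = −sin λ·ΔX + cos λ·ΔY = −(0.620655)·(25) + (0.784084)·(411) = 306.74 m.
ΔN = −sin φ cos λ·ΔX − sin φ sin λ·ΔY + cos φ·ΔZ = −(0.408792)(0.784084)(25) − (0.408792)(0.620655)(411) + (0.912627)(-568) = -630.66 m.
Horizontal magnitude = √(ΔE² + ΔN²) = √(306.74² + (-630.66)²) = 701.30 m.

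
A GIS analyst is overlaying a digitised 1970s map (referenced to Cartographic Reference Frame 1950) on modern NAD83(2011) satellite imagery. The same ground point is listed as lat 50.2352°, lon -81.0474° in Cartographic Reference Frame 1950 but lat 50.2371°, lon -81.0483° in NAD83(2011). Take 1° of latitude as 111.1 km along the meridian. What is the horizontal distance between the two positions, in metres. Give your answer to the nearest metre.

221 m

Δφ = 50.2371° − 50.2352° = +0.0019°; Δλ = -81.0483° − -81.0474° = -0.0009°.
ΔN = Δφ × 111100 = 211.1 m; ΔE = Δλ × 111100 × cos(50.2352°) = -0.0009 × 111100 × 0.639638 = -64.0 m.
Distance = √(ΔE² + ΔN²) = √((-64.0)² + 211.1²) = 220.6 m.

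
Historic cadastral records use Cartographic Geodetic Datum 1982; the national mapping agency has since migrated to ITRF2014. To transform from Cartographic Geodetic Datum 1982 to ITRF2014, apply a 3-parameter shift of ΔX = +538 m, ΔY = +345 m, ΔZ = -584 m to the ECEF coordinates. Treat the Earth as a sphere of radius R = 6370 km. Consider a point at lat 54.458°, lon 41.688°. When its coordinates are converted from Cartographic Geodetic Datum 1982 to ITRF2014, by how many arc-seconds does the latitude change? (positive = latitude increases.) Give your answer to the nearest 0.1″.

sin φ = 0.813690, cos φ = 0.581300, sin λ = 0.665074, cos λ = 0.746777.
North component: ΔN = −sin φ cos λ·ΔX − sin φ sin λ·ΔY + cos φ·ΔZ = −(0.813690)(0.746777)(538) − (0.813690)(0.665074)(345) + (0.581300)(-584) = -853.09 m.
1° of latitude spans πR/180 = 111177 m, so Δφ = -853.09 / 111177 × 3600 = -27.624″.

Δφ = -27.6″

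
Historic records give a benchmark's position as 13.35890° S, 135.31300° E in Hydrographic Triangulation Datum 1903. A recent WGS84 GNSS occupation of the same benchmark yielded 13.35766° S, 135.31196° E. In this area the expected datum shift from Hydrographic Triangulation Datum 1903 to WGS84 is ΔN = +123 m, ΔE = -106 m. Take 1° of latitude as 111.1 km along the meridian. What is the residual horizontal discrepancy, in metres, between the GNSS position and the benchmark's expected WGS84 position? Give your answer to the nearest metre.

Observed coordinate differences: Δφ = +0.00124°, Δλ = -0.00104°.
Converting to metres (1° lat = 111100 m, cos φ = 0.972942): observed ΔN = 137.8 m, observed ΔE = -112.4 m.
Subtracting the expected shift leaves a residual of 137.8 − (123) = 14.8 m north and -112.4 − (-106) = -6.4 m east.
Residual distance = √(14.8² + (-6.4)²) = 16.1 m.

16 m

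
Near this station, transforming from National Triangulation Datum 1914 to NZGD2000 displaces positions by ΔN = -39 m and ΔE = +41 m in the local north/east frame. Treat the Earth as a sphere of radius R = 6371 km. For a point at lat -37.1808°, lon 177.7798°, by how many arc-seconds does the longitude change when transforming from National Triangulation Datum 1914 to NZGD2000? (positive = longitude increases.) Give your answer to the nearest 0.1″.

Δλ = 1.7″

At latitude -37.1808°, cos φ = 0.796732.
One radian of longitude at latitude φ spans R cos φ, so Δλ = ΔE / (R cos φ) = 41.0 / (6371000 × 0.796732) = 8.0773e-06 rad = 1.666″.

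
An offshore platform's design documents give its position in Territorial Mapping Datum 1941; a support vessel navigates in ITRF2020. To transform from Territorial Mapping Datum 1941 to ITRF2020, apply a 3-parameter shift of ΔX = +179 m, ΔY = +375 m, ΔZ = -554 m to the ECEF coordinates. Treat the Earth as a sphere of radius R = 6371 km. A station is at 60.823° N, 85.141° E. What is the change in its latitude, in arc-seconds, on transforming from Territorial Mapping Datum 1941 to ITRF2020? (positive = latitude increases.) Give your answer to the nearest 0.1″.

Δφ = -19.7″

sin φ = 0.873118, cos φ = 0.487509, sin λ = 0.996406, cos λ = 0.084704.
North component: ΔN = −sin φ cos λ·ΔX − sin φ sin λ·ΔY + cos φ·ΔZ = −(0.873118)(0.084704)(179) − (0.873118)(0.996406)(375) + (0.487509)(-554) = -609.56 m.
1° of latitude spans πR/180 = 111195 m, so Δφ = -609.56 / 111195 × 3600 = -19.735″.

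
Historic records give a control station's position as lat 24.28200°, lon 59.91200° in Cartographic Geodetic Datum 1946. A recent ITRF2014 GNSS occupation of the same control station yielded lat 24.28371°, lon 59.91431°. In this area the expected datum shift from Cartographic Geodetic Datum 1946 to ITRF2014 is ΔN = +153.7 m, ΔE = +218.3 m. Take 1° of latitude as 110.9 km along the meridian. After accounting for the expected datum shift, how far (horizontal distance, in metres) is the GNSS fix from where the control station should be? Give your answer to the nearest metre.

Observed coordinate differences: Δφ = +0.00171°, Δλ = +0.00231°.
Converting to metres (1° lat = 110900 m, cos φ = 0.911533): observed ΔN = 189.6 m, observed ΔE = 233.5 m.
Subtracting the expected shift leaves a residual of 189.6 − (153.7) = 35.9 m north and 233.5 − (218.3) = 15.2 m east.
Residual distance = √(35.9² + 15.2²) = 39.0 m.

39 m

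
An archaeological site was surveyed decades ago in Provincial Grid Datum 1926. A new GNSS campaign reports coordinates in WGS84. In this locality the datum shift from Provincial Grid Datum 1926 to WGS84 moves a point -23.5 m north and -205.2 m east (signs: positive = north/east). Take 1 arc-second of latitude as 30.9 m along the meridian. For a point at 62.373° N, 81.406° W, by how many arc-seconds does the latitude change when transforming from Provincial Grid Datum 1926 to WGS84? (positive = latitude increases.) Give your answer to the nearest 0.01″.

1″ of latitude = 30.90 m, so Δφ = -23.5 / 30.90 = -0.761″.

Δφ = -0.76″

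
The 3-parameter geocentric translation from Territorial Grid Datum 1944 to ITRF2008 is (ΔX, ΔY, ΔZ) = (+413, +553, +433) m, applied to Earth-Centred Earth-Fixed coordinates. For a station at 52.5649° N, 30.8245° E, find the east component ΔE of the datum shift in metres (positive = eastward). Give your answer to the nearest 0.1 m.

ΔE = 263.3 m

At φ = 52.5649°, λ = 30.8245°: sin φ = 0.794042, cos φ = 0.607862, sin λ = 0.512410, cos λ = 0.858741.
ΔE = −sin λ·ΔX + cos λ·ΔY = −(0.512410)·(413) + (0.858741)·(553) = 263.26 m.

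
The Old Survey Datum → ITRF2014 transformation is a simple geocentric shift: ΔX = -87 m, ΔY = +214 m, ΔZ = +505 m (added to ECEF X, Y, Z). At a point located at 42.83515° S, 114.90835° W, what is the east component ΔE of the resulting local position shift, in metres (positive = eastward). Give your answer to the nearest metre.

At φ = -42.83515°, λ = -114.90835°: sin φ = -0.679891, cos φ = 0.733313, sin λ = -0.906983, cos λ = -0.421168.
ΔE = −sin λ·ΔX + cos λ·ΔY = −(-0.906983)·(-87) + (-0.421168)·(214) = -169.04 m.

ΔE = -169 m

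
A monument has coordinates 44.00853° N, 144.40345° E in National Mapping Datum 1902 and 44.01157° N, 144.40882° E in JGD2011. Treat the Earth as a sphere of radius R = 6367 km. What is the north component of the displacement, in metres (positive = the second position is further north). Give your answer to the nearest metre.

ΔN = 338 m

Δφ = 44.01157° − 44.00853° = +0.00304°; Δλ = 144.40882° − 144.40345° = +0.00537°.
1° along a meridian = πR/180 = 111125 m.
ΔN = Δφ × 111125 = 337.8 m; ΔE = Δλ × 111125 × cos(44.00853°) = +0.00537 × 111125 × 0.719236 = 429.2 m.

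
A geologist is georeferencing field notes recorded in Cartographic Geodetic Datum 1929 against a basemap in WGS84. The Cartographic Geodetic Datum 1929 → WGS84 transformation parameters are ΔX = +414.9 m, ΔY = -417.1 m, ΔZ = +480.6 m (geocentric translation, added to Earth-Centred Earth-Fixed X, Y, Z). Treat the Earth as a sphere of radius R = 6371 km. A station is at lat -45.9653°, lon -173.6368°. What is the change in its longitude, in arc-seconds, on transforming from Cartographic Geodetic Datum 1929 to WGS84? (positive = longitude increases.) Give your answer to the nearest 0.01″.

sin φ = -0.718919, cos φ = 0.695094, sin λ = -0.110831, cos λ = -0.993839.
East component: ΔE = −sin λ·ΔX + cos λ·ΔY = −(-0.110831)(414.9) + (-0.993839)(-417.1) = 460.51 m.
1° of latitude spans πR/180 = 111195 m; at latitude φ, 1° of longitude spans that × cos φ = 77290.9 m, so Δλ = 460.51 / 77290.9 × 3600 = 21.449″.

Δλ = 21.45″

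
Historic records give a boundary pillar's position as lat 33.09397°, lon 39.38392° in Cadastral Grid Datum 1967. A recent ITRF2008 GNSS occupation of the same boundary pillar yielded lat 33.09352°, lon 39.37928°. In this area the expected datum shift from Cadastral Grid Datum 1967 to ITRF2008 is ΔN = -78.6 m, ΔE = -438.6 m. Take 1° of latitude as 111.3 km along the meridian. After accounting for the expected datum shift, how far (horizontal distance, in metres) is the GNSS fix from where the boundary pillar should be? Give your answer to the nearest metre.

29 m

Observed coordinate differences: Δφ = -0.00045°, Δλ = -0.00464°.
Converting to metres (1° lat = 111300 m, cos φ = 0.837776): observed ΔN = -50.1 m, observed ΔE = -432.7 m.
Subtracting the expected shift leaves a residual of -50.1 − (-78.6) = 28.5 m north and -432.7 − (-438.6) = 5.9 m east.
Residual distance = √(28.5² + 5.9²) = 29.1 m.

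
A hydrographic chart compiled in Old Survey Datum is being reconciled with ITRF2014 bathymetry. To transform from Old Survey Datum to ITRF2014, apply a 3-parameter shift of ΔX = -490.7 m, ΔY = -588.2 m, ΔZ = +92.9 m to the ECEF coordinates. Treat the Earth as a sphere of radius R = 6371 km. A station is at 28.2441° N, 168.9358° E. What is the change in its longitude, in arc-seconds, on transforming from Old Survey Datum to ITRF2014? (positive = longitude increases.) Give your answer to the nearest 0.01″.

Δλ = 24.68″

sin φ = 0.473229, cos φ = 0.880939, sin λ = 0.191909, cos λ = -0.981413.
East component: ΔE = −sin λ·ΔX + cos λ·ΔY = −(0.191909)(-490.7) + (-0.981413)(-588.2) = 671.44 m.
1° of latitude spans πR/180 = 111195 m; at latitude φ, 1° of longitude spans that × cos φ = 97956.0 m, so Δλ = 671.44 / 97956.0 × 3600 = 24.676″.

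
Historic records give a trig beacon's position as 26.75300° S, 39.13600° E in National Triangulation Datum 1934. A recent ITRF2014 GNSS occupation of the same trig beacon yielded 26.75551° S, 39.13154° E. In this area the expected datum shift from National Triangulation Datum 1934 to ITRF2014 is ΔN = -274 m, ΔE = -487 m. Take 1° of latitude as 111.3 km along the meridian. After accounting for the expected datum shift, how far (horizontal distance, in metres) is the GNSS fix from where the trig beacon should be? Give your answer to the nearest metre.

44 m

Observed coordinate differences: Δφ = -0.00251°, Δλ = -0.00446°.
Converting to metres (1° lat = 111300 m, cos φ = 0.892955): observed ΔN = -279.4 m, observed ΔE = -443.3 m.
Subtracting the expected shift leaves a residual of -279.4 − (-274) = -5.4 m north and -443.3 − (-487) = 43.7 m east.
Residual distance = √((-5.4)² + 43.7²) = 44.1 m.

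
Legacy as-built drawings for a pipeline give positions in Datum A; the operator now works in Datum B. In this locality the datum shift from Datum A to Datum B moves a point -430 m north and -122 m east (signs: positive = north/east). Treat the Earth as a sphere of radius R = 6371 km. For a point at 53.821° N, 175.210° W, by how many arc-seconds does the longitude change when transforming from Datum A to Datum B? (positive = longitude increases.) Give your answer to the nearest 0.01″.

Δλ = -6.69″

At latitude 53.821°, cos φ = 0.590310.
One radian of longitude at latitude φ spans R cos φ, so Δλ = ΔE / (R cos φ) = -122.0 / (6371000 × 0.590310) = -3.2439e-05 rad = -6.691″.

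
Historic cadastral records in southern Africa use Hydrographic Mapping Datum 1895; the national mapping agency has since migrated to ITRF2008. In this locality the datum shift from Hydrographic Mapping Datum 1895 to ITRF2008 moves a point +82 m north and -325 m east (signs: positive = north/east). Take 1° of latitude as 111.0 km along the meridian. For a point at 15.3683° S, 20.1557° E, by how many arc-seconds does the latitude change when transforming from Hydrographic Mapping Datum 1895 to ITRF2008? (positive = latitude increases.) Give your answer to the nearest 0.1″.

1° of latitude = 111.0 km, so Δφ = 82.0 / 111000 = 0.0007387° = 2.659″.

Δφ = 2.7″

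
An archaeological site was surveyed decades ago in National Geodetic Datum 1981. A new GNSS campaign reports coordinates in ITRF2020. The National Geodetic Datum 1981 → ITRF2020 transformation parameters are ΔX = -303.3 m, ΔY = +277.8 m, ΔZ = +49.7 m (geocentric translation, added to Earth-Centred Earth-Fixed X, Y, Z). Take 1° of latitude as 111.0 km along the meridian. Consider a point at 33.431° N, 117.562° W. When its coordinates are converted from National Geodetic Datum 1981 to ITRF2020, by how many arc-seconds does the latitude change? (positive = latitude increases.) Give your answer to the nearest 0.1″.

Δφ = 3.2″

sin φ = 0.550932, cos φ = 0.834550, sin λ = -0.886511, cos λ = -0.462708.
North component: ΔN = −sin φ cos λ·ΔX − sin φ sin λ·ΔY + cos φ·ΔZ = −(0.550932)(-0.462708)(-303.3) − (0.550932)(-0.886511)(277.8) + (0.834550)(49.7) = 99.84 m.
1° of latitude spans 111000 m, so Δφ = 99.84 / 111000 × 3600 = 3.238″.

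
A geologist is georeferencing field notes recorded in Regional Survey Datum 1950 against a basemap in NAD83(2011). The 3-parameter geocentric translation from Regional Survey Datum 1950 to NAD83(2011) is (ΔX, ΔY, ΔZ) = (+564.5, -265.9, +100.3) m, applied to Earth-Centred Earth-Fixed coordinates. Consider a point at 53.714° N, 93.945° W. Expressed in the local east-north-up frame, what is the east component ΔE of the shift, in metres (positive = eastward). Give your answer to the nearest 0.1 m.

At φ = 53.714°, λ = -93.945°: sin φ = 0.806073, cos φ = 0.591816, sin λ = -0.997631, cos λ = -0.068799.
ΔE = −sin λ·ΔX + cos λ·ΔY = −(-0.997631)·(564.5) + (-0.068799)·(-265.9) = 581.46 m.

ΔE = 581.5 m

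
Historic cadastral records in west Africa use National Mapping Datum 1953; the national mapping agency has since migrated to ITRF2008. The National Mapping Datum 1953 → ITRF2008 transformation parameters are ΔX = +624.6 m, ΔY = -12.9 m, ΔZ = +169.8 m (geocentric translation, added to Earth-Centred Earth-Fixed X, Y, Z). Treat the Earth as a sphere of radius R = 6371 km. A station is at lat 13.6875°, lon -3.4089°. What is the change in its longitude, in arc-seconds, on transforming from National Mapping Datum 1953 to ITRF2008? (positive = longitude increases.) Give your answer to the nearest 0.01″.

sin φ = 0.236626, cos φ = 0.971601, sin λ = -0.059461, cos λ = 0.998231.
East component: ΔE = −sin λ·ΔX + cos λ·ΔY = −(-0.059461)(624.6) + (0.998231)(-12.9) = 24.26 m.
1° of latitude spans πR/180 = 111195 m; at latitude φ, 1° of longitude spans that × cos φ = 108037.1 m, so Δλ = 24.26 / 108037.1 × 3600 = 0.808″.

Δλ = 0.81″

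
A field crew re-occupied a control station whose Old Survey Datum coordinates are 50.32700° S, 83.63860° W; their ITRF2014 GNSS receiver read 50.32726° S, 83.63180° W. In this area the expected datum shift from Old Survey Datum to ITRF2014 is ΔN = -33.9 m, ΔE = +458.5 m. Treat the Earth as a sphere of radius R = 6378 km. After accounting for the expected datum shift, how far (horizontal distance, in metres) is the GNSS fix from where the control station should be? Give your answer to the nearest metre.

Observed coordinate differences: Δφ = -0.00026°, Δλ = +0.00680°.
Converting to metres (1° lat = 111317 m, cos φ = 0.638405): observed ΔN = -28.9 m, observed ΔE = 483.2 m.
Subtracting the expected shift leaves a residual of -28.9 − (-33.9) = 5.0 m north and 483.2 − (458.5) = 24.7 m east.
Residual distance = √(5.0² + 24.7²) = 25.2 m.

25 m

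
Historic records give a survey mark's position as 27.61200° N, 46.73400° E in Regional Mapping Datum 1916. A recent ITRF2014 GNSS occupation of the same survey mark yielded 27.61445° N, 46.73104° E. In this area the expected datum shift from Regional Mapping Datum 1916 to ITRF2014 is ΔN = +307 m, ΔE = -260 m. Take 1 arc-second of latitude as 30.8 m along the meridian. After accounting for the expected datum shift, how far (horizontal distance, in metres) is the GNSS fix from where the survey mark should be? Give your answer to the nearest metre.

47 m

Observed coordinate differences: Δφ = +0.00245°, Δλ = -0.00296°.
Converting to metres (1° lat = 110880 m, cos φ = 0.886107): observed ΔN = 271.7 m, observed ΔE = -290.8 m.
Subtracting the expected shift leaves a residual of 271.7 − (307) = -35.3 m north and -290.8 − (-260) = -30.8 m east.
Residual distance = √((-35.3)² + (-30.8)²) = 46.9 m.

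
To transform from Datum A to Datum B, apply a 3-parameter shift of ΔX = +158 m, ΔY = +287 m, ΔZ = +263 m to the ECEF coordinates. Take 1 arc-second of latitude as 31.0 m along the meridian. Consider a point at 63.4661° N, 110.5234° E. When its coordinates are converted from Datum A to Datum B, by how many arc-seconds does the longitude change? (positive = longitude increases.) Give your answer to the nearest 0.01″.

Δλ = -17.95″

sin φ = 0.894670, cos φ = 0.446727, sin λ = 0.936529, cos λ = -0.350590.
East component: ΔE = −sin λ·ΔX + cos λ·ΔY = −(0.936529)(158) + (-0.350590)(287) = -248.59 m.
1° of latitude spans 3600 × 31.00 = 111600 m; at latitude φ, 1° of longitude spans that × cos φ = 49854.8 m, so Δλ = -248.59 / 49854.8 × 3600 = -17.951″.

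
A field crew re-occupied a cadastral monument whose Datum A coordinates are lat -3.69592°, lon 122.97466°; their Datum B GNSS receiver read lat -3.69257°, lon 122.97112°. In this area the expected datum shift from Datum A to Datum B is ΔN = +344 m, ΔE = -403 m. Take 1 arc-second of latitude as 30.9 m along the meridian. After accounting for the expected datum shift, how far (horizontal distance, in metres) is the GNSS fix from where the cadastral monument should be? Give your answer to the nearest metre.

Observed coordinate differences: Δφ = +0.00335°, Δλ = -0.00354°.
Converting to metres (1° lat = 111240 m, cos φ = 0.997920): observed ΔN = 372.7 m, observed ΔE = -393.0 m.
Subtracting the expected shift leaves a residual of 372.7 − (344) = 28.7 m north and -393.0 − (-403) = 10.0 m east.
Residual distance = √(28.7² + 10.0²) = 30.4 m.

30 m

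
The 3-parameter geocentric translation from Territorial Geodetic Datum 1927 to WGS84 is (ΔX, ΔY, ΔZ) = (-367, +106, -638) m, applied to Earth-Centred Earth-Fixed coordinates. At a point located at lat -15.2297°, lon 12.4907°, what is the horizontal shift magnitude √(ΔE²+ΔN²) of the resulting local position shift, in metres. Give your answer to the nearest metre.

At φ = -15.2297°, λ = 12.4907°: sin φ = -0.262689, cos φ = 0.964880, sin λ = 0.216281, cos λ = 0.976331.
ΔE = −sin λ·ΔX + cos λ·ΔY = −(0.216281)·(-367) + (0.976331)·(106) = 182.87 m.
ΔN = −sin φ cos λ·ΔX − sin φ sin λ·ΔY + cos φ·ΔZ = −(-0.262689)(0.976331)(-367) − (-0.262689)(0.216281)(106) + (0.964880)(-638) = -703.70 m.
Horizontal magnitude = √(ΔE² + ΔN²) = √(182.87² + (-703.70)²) = 727.07 m.

727 m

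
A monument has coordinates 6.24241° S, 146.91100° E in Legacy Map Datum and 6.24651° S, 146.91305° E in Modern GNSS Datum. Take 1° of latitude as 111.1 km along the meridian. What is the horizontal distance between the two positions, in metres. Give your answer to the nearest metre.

Δφ = -6.24651° − -6.24241° = -0.00410°; Δλ = 146.91305° − 146.91100° = +0.00205°.
ΔN = Δφ × 111100 = -455.5 m; ΔE = Δλ × 111100 × cos(-6.24241°) = +0.00205 × 111100 × 0.994071 = 226.4 m.
Distance = √(ΔE² + ΔN²) = √(226.4² + (-455.5)²) = 508.7 m.

509 m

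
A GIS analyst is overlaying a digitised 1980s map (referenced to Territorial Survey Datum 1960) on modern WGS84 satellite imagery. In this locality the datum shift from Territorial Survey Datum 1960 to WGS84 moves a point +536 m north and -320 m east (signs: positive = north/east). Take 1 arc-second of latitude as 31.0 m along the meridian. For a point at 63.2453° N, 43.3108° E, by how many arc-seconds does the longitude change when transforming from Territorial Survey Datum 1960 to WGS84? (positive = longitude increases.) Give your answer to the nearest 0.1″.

Δλ = -22.9″

At latitude 63.2453°, cos φ = 0.450172.
1″ of longitude at this latitude = 31.00 × cos φ = 13.9553 m, so Δλ = -320.0 / 13.9553 = -22.930″.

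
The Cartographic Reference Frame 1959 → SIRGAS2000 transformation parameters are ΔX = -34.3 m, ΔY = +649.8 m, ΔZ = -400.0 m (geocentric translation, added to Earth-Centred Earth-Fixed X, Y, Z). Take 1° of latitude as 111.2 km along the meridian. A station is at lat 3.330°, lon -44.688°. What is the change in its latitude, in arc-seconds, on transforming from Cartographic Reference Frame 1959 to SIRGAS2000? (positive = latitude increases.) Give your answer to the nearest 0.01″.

Δφ = -12.02″

sin φ = 0.058087, cos φ = 0.998312, sin λ = -0.703246, cos λ = 0.710947.
North component: ΔN = −sin φ cos λ·ΔX − sin φ sin λ·ΔY + cos φ·ΔZ = −(0.058087)(0.710947)(-34.3) − (0.058087)(-0.703246)(649.8) + (0.998312)(-400.0) = -371.36 m.
1° of latitude spans 111200 m, so Δφ = -371.36 / 111200 × 3600 = -12.023″.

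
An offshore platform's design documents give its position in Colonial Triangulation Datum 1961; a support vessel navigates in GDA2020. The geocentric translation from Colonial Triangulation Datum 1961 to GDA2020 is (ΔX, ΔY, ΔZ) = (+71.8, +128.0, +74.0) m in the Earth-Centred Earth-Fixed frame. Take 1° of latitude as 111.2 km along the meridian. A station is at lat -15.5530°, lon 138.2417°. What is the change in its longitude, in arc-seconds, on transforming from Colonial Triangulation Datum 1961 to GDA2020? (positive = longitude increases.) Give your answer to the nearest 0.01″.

sin φ = -0.268130, cos φ = 0.963383, sin λ = 0.665990, cos λ = -0.745961.
East component: ΔE = −sin λ·ΔX + cos λ·ΔY = −(0.665990)(71.8) + (-0.745961)(128.0) = -143.30 m.
1° of latitude spans 111200 m; at latitude φ, 1° of longitude spans that × cos φ = 107128.2 m, so Δλ = -143.30 / 107128.2 × 3600 = -4.816″.

Δλ = -4.82″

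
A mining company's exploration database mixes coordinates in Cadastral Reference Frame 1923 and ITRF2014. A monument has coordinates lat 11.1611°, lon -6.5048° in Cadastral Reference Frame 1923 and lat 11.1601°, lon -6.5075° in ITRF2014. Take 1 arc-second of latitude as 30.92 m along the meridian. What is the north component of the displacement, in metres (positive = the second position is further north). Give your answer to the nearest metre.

ΔN = -111 m

Δφ = 11.1601° − 11.1611° = -0.0010°; Δλ = -6.5075° − -6.5048° = -0.0027°.
1° of latitude = 3600 × 30.92 = 111312 m.
ΔN = Δφ × 111312 = -111.3 m; ΔE = Δλ × 111312 × cos(11.1611°) = -0.0027 × 111312 × 0.981087 = -294.9 m.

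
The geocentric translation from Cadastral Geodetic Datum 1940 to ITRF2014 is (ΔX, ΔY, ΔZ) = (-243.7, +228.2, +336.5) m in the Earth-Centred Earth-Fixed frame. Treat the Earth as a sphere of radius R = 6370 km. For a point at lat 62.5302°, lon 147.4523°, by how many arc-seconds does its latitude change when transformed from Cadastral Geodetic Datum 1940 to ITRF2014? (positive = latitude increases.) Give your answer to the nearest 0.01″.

Δφ = -4.40″

sin φ = 0.887254, cos φ = 0.461281, sin λ = 0.538002, cos λ = -0.842944.
North component: ΔN = −sin φ cos λ·ΔX − sin φ sin λ·ΔY + cos φ·ΔZ = −(0.887254)(-0.842944)(-243.7) − (0.887254)(0.538002)(228.2) + (0.461281)(336.5) = -135.97 m.
1° of latitude spans πR/180 = 111177 m, so Δφ = -135.97 / 111177 × 3600 = -4.403″.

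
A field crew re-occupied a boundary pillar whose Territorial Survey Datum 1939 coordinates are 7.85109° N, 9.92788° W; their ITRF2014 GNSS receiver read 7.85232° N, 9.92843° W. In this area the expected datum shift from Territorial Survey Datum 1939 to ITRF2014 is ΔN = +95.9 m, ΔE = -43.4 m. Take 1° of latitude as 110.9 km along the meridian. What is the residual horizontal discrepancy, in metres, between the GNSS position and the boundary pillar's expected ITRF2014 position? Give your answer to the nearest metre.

Observed coordinate differences: Δφ = +0.00123°, Δλ = -0.00055°.
Converting to metres (1° lat = 110900 m, cos φ = 0.990626): observed ΔN = 136.4 m, observed ΔE = -60.4 m.
Subtracting the expected shift leaves a residual of 136.4 − (95.9) = 40.5 m north and -60.4 − (-43.4) = -17.0 m east.
Residual distance = √(40.5² + (-17.0)²) = 43.9 m.

44 m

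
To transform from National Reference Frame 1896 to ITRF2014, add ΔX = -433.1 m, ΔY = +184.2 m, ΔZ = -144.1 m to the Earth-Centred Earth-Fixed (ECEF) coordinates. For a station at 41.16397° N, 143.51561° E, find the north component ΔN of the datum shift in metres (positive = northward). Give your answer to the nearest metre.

ΔN = -410 m

The local north axis is (−sin φ cos λ, −sin φ sin λ, cos φ), giving ΔN = -229.204 − 72.092 − 108.483 = -409.78 m.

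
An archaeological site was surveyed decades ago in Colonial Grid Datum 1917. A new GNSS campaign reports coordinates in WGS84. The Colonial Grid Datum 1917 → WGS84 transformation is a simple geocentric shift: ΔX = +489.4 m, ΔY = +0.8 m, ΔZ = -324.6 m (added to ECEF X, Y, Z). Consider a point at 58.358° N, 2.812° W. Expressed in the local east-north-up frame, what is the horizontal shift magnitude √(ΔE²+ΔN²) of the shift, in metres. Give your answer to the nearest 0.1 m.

586.9 m

At φ = 58.358°, λ = -2.812°: sin φ = 0.851343, cos φ = 0.524610, sin λ = -0.049059, cos λ = 0.998796.
ΔE = −sin λ·ΔX + cos λ·ΔY = −(-0.049059)·(489.4) + (0.998796)·(0.8) = 24.81 m.
ΔN = −sin φ cos λ·ΔX − sin φ sin λ·ΔY + cos φ·ΔZ = −(0.851343)(0.998796)(489.4) − (0.851343)(-0.049059)(0.8) + (0.524610)(-324.6) = -586.40 m.
Horizontal magnitude = √(ΔE² + ΔN²) = √(24.81² + (-586.40)²) = 586.92 m.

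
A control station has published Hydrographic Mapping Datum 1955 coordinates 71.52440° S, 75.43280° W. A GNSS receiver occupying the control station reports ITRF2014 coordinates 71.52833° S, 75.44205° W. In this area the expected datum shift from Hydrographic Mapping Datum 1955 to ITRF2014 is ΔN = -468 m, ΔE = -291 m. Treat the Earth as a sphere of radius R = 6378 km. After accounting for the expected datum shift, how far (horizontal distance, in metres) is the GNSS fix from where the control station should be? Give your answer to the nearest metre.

47 m

Observed coordinate differences: Δφ = -0.00393°, Δλ = -0.00925°.
Converting to metres (1° lat = 111317 m, cos φ = 0.316901): observed ΔN = -437.5 m, observed ΔE = -326.3 m.
Subtracting the expected shift leaves a residual of -437.5 − (-468) = 30.5 m north and -326.3 − (-291) = -35.3 m east.
Residual distance = √(30.5² + (-35.3)²) = 46.7 m.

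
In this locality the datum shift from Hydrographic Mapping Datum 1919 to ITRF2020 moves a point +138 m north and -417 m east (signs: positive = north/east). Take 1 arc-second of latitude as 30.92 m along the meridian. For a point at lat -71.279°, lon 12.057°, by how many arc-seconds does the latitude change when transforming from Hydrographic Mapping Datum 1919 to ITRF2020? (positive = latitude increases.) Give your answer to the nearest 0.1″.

1″ of latitude = 30.92 m, so Δφ = 138.0 / 30.92 = 4.463″.

Δφ = 4.5″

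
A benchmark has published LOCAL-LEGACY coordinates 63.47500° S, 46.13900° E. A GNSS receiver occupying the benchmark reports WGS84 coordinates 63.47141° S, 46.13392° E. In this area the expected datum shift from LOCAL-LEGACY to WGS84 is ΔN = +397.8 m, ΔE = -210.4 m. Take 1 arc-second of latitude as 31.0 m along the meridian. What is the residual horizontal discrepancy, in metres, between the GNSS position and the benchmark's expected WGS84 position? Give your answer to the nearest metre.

Observed coordinate differences: Δφ = +0.00359°, Δλ = -0.00508°.
Converting to metres (1° lat = 111600 m, cos φ = 0.446588): observed ΔN = 400.6 m, observed ΔE = -253.2 m.
Subtracting the expected shift leaves a residual of 400.6 − (397.8) = 2.8 m north and -253.2 − (-210.4) = -42.8 m east.
Residual distance = √(2.8² + (-42.8)²) = 42.9 m.

43 m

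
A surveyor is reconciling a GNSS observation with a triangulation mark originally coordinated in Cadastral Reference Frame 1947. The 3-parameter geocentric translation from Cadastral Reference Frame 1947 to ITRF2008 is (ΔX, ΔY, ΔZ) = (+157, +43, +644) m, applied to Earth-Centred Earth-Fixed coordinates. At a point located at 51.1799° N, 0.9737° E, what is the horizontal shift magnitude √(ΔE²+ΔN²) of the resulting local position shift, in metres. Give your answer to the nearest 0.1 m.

The local east axis at (φ, λ) is (−sin λ, cos λ, 0), so ΔE = −sin(0.9737°)·157 + cos(0.9737°)·43 = 40.33 m.
The local north axis is (−sin φ cos λ, −sin φ sin λ, cos φ), giving ΔN = -122.304 − 0.569 + 403.709 = 280.84 m.
Horizontal magnitude = √(ΔE² + ΔN²) = √(40.33² + 280.84²) = 283.72 m.

283.7 m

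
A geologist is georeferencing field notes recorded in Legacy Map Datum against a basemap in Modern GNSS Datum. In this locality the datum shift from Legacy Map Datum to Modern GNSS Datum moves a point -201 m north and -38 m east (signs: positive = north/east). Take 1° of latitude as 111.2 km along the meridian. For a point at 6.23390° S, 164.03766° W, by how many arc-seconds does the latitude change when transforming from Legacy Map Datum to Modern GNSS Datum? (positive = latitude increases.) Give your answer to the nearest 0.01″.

Δφ = -6.51″

1° of latitude = 111.2 km, so Δφ = -201.0 / 111200 = -0.0018076° = -6.507″.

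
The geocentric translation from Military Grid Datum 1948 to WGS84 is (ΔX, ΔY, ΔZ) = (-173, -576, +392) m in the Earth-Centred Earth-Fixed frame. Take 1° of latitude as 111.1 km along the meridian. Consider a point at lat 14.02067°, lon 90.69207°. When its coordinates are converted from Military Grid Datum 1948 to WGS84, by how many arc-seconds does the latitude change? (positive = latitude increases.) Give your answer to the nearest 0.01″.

Δφ = 16.83″

sin φ = 0.242272, cos φ = 0.970208, sin λ = 0.999927, cos λ = -0.012079.
North component: ΔN = −sin φ cos λ·ΔX − sin φ sin λ·ΔY + cos φ·ΔZ = −(0.242272)(-0.012079)(-173) − (0.242272)(0.999927)(-576) + (0.970208)(392) = 519.35 m.
1° of latitude spans 111100 m, so Δφ = 519.35 / 111100 × 3600 = 16.829″.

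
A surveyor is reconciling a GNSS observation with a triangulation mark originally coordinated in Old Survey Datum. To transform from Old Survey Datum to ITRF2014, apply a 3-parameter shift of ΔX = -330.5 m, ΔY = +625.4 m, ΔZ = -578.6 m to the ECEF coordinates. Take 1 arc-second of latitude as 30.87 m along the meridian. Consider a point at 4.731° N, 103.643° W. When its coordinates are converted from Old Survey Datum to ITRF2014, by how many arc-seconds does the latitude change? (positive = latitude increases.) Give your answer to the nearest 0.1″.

Δφ = -17.3″

sin φ = 0.082478, cos φ = 0.996593, sin λ = -0.971784, cos λ = -0.235871.
North component: ΔN = −sin φ cos λ·ΔX − sin φ sin λ·ΔY + cos φ·ΔZ = −(0.082478)(-0.235871)(-330.5) − (0.082478)(-0.971784)(625.4) + (0.996593)(-578.6) = -532.93 m.
1° of latitude spans 3600 × 30.87 = 111132 m, so Δφ = -532.93 / 111132 × 3600 = -17.264″.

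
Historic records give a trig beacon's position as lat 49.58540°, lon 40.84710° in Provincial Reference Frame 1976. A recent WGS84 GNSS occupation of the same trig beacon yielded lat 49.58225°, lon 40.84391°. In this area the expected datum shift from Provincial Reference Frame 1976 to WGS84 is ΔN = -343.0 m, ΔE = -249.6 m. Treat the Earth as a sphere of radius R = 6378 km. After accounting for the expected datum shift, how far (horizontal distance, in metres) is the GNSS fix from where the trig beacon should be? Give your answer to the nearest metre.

21 m

Observed coordinate differences: Δφ = -0.00315°, Δλ = -0.00319°.
Converting to metres (1° lat = 111317 m, cos φ = 0.648314): observed ΔN = -350.6 m, observed ΔE = -230.2 m.
Subtracting the expected shift leaves a residual of -350.6 − (-343.0) = -7.6 m north and -230.2 − (-249.6) = 19.4 m east.
Residual distance = √((-7.6)² + 19.4²) = 20.8 m.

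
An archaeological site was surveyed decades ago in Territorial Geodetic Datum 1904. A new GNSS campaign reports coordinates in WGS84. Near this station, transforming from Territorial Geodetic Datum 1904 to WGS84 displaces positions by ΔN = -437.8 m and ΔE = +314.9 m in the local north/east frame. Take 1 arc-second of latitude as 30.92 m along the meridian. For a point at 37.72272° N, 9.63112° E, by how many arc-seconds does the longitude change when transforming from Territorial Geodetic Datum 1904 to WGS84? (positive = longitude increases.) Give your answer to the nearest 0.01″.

At latitude 37.72272°, cos φ = 0.790981.
1″ of longitude at this latitude = 30.92 × cos φ = 24.4571 m, so Δλ = 314.9 / 24.4571 = 12.876″.

Δλ = 12.88″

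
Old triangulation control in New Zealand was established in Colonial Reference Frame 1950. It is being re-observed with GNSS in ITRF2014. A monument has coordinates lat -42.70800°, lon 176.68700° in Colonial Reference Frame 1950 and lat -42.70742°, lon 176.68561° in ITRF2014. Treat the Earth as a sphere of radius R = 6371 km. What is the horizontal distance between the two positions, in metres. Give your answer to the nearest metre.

Δφ = -42.70742° − -42.70800° = +0.00058°; Δλ = 176.68561° − 176.68700° = -0.00139°.
1° along a meridian = πR/180 = 111195 m.
ΔN = Δφ × 111195 = 64.5 m; ΔE = Δλ × 111195 × cos(-42.70800°) = -0.00139 × 111195 × 0.734820 = -113.6 m.
Distance = √(ΔE² + ΔN²) = √((-113.6)² + 64.5²) = 130.6 m.

131 m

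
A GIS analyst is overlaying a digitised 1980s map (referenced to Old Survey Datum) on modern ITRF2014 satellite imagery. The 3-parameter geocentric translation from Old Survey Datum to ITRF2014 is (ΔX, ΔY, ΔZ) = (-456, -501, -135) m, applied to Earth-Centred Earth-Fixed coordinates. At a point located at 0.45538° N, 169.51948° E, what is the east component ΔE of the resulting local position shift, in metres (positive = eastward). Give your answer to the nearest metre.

The local east axis at (φ, λ) is (−sin λ, cos λ, 0), so ΔE = −sin(169.51948°)·(-456) + cos(169.51948°)·(-501) = 575.59 m.

ΔE = 576 m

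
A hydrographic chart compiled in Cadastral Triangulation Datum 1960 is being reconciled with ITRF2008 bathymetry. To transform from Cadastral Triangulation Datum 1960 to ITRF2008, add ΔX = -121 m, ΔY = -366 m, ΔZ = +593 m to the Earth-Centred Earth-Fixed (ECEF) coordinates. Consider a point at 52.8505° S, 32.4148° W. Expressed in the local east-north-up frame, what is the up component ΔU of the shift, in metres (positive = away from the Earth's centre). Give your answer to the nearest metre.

ΔU = -416 m

The local up (radial) axis is (cos φ cos λ, cos φ sin λ, sin φ), giving ΔU = -61.686 + 118.480 − 472.658 = -415.86 m.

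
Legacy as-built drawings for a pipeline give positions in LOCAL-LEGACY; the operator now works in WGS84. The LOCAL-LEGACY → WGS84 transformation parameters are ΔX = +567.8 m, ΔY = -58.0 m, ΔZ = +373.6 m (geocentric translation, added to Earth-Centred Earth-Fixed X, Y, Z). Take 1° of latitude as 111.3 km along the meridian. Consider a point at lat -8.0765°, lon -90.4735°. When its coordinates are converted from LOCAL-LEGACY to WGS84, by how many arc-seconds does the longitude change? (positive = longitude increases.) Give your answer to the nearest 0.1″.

sin φ = -0.140495, cos φ = 0.990081, sin λ = -0.999966, cos λ = -0.008264.
East component: ΔE = −sin λ·ΔX + cos λ·ΔY = −(-0.999966)(567.8) + (-0.008264)(-58.0) = 568.26 m.
1° of latitude spans 111300 m; at latitude φ, 1° of longitude spans that × cos φ = 110196.1 m, so Δλ = 568.26 / 110196.1 × 3600 = 18.565″.

Δλ = 18.6″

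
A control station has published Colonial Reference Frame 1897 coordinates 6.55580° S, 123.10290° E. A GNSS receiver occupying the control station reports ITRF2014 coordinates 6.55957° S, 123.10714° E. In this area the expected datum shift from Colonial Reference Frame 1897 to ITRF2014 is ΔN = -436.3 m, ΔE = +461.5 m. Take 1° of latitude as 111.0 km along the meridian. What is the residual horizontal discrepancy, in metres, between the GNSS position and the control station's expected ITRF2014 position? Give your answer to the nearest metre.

Observed coordinate differences: Δφ = -0.00377°, Δλ = +0.00424°.
Converting to metres (1° lat = 111000 m, cos φ = 0.993461): observed ΔN = -418.5 m, observed ΔE = 467.6 m.
Subtracting the expected shift leaves a residual of -418.5 − (-436.3) = 17.8 m north and 467.6 − (461.5) = 6.1 m east.
Residual distance = √(17.8² + 6.1²) = 18.8 m.

19 m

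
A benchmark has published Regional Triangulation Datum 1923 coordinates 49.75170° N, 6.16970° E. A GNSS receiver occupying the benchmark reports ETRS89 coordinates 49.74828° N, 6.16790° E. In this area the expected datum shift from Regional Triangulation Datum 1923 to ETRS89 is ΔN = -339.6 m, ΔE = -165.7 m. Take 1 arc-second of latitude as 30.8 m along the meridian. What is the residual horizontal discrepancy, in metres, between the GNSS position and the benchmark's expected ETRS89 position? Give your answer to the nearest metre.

54 m

Observed coordinate differences: Δφ = -0.00342°, Δλ = -0.00180°.
Converting to metres (1° lat = 110880 m, cos φ = 0.646101): observed ΔN = -379.2 m, observed ΔE = -129.0 m.
Subtracting the expected shift leaves a residual of -379.2 − (-339.6) = -39.6 m north and -129.0 − (-165.7) = 36.7 m east.
Residual distance = √((-39.6)² + 36.7²) = 54.0 m.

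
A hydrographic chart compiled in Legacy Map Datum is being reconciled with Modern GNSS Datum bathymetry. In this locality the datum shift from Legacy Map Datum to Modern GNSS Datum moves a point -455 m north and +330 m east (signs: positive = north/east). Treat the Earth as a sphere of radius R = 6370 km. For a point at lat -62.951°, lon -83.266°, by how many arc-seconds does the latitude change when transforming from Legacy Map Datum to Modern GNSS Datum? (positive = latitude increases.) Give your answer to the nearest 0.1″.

Δφ = -14.7″

On a sphere of radius R, 1 rad of latitude = R, so Δφ = ΔN / R = -455.0 / 6370000 = -7.1429e-05 rad = -14.733″.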